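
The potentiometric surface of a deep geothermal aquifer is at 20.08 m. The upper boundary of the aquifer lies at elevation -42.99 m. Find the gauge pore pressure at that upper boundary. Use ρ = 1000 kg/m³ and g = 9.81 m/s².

P ≈ 619 kPa

Pressure head at the aquifer top: ψ = h − z = 20.08 − (-42.99) = 63.07 m.
P = ρgψ = 1000 × 9.81 × 63.07 = 618717 Pa ≈ 619 kPa.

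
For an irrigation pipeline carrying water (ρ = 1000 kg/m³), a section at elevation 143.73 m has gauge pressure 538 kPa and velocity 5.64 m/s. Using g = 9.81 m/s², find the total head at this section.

h ≈ 200.19 m

Pressure head ψ = P/(ρg) = 538×1000 / (1000 × 9.81) = 54.84 m.
Velocity head = v²/(2g) = 5.64² / (2 × 9.81) = 1.621 m.
h = z + ψ + v²/(2g) = 143.73 + 54.84 + 1.621 = 200.19 m.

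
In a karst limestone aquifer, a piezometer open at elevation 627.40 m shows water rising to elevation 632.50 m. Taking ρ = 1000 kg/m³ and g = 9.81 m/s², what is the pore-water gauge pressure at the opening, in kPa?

Pressure head ψ = h − z = 632.50 − 627.40 = 5.10 m.
P = ρgψ = 1000 × 9.81 × 5.10 = 50031 Pa ≈ 50.0 kPa.

P ≈ 50.0 kPa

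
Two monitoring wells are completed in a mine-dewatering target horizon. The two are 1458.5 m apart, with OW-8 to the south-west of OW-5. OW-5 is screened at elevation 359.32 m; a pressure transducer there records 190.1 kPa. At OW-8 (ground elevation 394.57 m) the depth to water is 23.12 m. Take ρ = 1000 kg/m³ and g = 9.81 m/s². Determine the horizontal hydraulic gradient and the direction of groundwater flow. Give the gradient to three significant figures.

Pressure head at OW-5: ψ = P/(ρg) = 190.1×1000 / (1000 × 9.81) = 19.38 m.
Total head at OW-5: h = z + ψ = 359.32 + 19.38 = 378.70 m.
Total head at OW-8: h = 394.57 − 23.12 = 371.45 m.
Head difference: h(OW-5) − h(OW-8) = 378.70 − 371.45 = 7.25 m.
Hydraulic gradient: i = |Δh| / L = 7.25 / 1458.5 = 0.00497.
Flow is from higher to lower head: from OW-5 toward OW-8, i.e. toward the south-west.

i ≈ 0.00497; groundwater flows toward the south-west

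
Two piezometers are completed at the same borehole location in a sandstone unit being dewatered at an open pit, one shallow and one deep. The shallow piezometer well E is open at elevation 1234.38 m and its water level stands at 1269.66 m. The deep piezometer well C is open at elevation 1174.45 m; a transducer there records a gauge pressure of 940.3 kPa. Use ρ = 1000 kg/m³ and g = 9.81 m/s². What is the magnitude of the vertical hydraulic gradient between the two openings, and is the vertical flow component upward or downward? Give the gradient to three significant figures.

|i_v| ≈ 0.0107; vertical flow is upward

Total head at well E: h = 1269.66 m (water level in the standpipe).
Pressure head at well C: ψ = P/(ρg) = 940.3×1000 / (1000 × 9.81) = 95.85 m.
Total head at well C: h = z + ψ = 1174.45 + 95.85 = 1270.30 m.
Δh = h(well E) − h(well C) = 1269.66 − 1270.30 = -0.64 m.
Vertical separation Δz = 1234.38 − 1174.45 = 59.93 m.
|i_v| = |Δh| / Δz = 0.64 / 59.93 = 0.0107.
Head is higher in the deep piezometer, so vertical flow is upward (discharge condition).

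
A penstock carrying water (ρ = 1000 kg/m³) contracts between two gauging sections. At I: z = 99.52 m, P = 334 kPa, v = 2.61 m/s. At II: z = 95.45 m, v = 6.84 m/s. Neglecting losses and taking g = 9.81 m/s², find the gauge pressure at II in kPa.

P₂ ≈ 354 kPa

Pressure head at I: ψ₁ = P₁/(ρg) = 334×1000 / (1000 × 9.81) = 34.05 m.
Velocity heads: v₁²/2g = 2.61²/19.62 = 0.347 m; v₂²/2g = 6.84²/19.62 = 2.385 m.
Total head H = z₁ + ψ₁ + v₁²/2g = 99.52 + 34.05 + 0.347 = 133.92 m.
ψ₂ = H − z₂ − v₂²/2g = 133.92 − 95.45 − 2.385 = 36.08 m.
P₂ = ρgψ₂ = 1000 × 9.81 × 36.08 ≈ 354 kPa.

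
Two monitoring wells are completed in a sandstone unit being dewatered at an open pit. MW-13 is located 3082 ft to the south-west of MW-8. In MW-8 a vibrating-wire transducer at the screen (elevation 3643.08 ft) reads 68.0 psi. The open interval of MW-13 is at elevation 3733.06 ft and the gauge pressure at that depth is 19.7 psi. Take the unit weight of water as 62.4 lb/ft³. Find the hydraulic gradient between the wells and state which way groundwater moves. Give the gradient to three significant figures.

i ≈ 0.00697; groundwater flows toward the south-west

Pressure head at MW-8: ψ = 144·P/γ = 144 × 68.0 / 62.4 = 156.92 ft.
Total head at MW-8: h = z + ψ = 3643.08 + 156.92 = 3800.00 ft.
Pressure head at MW-13: ψ = 144·P/γ = 144 × 19.7 / 62.4 = 45.46 ft.
Total head at MW-13: h = z + ψ = 3733.06 + 45.46 = 3778.52 ft.
Head difference: h(MW-8) − h(MW-13) = 3800.00 − 3778.52 = 21.48 ft.
Hydraulic gradient: i = |Δh| / L = 21.48 / 3082 = 0.00697.
Flow is from higher to lower head: from MW-8 toward MW-13, i.e. toward the south-west.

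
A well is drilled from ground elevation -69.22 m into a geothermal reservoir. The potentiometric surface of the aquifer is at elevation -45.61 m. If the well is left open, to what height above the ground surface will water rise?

Water rises to the potentiometric surface, so the rise above ground = -45.61 − (-69.22) = 23.61 m.

≈ 23.61 m above ground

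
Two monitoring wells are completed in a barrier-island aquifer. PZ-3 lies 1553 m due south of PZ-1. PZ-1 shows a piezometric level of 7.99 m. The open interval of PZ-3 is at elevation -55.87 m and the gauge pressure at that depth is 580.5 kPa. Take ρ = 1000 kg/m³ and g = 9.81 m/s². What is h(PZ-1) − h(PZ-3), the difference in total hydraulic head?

Total head at PZ-1: h = 7.99 m (water level in the piezometer is the total head).
Pressure head at PZ-3: ψ = P/(ρg) = 580.5×1000 / (1000 × 9.81) = 59.17 m.
Total head at PZ-3: h = z + ψ = -55.87 + 59.17 = 3.30 m.
Head difference: h(PZ-1) − h(PZ-3) = 7.99 − 3.30 = 4.69 m.

Δh ≈ 4.69 m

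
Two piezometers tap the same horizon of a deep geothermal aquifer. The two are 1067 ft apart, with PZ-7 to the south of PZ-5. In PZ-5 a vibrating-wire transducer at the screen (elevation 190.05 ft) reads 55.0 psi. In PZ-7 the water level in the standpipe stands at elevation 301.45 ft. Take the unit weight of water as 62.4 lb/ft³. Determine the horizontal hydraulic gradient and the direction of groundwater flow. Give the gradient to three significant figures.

Pressure head at PZ-5: ψ = 144·P/γ = 144 × 55.0 / 62.4 = 126.92 ft.
Total head at PZ-5: h = z + ψ = 190.05 + 126.92 = 316.97 ft.
Total head at PZ-7: h = 301.45 ft (water level in the piezometer is the total head).
Head difference: h(PZ-5) − h(PZ-7) = 316.97 − 301.45 = 15.52 ft.
Hydraulic gradient: i = |Δh| / L = 15.52 / 1067 = 0.0145.
Flow is from higher to lower head: from PZ-5 toward PZ-7, i.e. toward the south.

i ≈ 0.0145; groundwater flows toward the south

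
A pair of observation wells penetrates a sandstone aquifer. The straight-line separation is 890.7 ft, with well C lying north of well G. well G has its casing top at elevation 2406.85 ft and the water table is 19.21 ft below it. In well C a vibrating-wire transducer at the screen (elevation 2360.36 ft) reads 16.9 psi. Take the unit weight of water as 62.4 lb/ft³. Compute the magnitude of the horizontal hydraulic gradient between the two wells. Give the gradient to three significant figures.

Total head at well G: h = 2406.85 − 19.21 = 2387.64 ft.
Pressure head at well C: ψ = 144·P/γ = 144 × 16.9 / 62.4 = 39.00 ft.
Total head at well C: h = z + ψ = 2360.36 + 39.00 = 2399.36 ft.
Head difference: h(well G) − h(well C) = 2387.64 − 2399.36 = -11.72 ft.
Hydraulic gradient: i = |Δh| / L = 11.72 / 890.7 = 0.0132.

i ≈ 0.0132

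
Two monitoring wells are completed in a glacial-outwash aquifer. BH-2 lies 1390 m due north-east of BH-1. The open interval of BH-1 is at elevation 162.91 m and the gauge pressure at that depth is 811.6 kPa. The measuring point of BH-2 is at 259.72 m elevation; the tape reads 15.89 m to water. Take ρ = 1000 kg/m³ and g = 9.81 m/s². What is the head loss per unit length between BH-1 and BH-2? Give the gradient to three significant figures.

Pressure head at BH-1: ψ = P/(ρg) = 811.6×1000 / (1000 × 9.81) = 82.73 m.
Total head at BH-1: h = z + ψ = 162.91 + 82.73 = 245.64 m.
Total head at BH-2: h = 259.72 − 15.89 = 243.83 m.
Head difference: h(BH-1) − h(BH-2) = 245.64 − 243.83 = 1.81 m.
Hydraulic gradient: i = |Δh| / L = 1.81 / 1390 = 0.00130.

i ≈ 0.00130 m/m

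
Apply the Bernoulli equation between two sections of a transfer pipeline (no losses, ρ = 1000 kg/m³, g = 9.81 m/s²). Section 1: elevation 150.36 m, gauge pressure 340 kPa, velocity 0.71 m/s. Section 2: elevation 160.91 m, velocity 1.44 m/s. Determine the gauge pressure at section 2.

Pressure head at 1: ψ₁ = P₁/(ρg) = 340×1000 / (1000 × 9.81) = 34.66 m.
Velocity heads: v₁²/2g = 0.71²/19.62 = 0.026 m; v₂²/2g = 1.44²/19.62 = 0.106 m.
Total head H = z₁ + ψ₁ + v₁²/2g = 150.36 + 34.66 + 0.026 = 185.05 m.
ψ₂ = H − z₂ − v₂²/2g = 185.05 − 160.91 − 0.106 = 24.03 m.
P₂ = ρgψ₂ = 1000 × 9.81 × 24.03 ≈ 236 kPa.

P₂ ≈ 236 kPa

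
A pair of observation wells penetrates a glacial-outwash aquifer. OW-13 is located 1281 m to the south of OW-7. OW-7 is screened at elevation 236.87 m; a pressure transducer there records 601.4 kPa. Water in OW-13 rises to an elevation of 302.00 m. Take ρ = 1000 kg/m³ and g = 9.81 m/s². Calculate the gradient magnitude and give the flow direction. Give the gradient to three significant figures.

i ≈ 0.00299; groundwater flows toward the north

Pressure head at OW-7: ψ = P/(ρg) = 601.4×1000 / (1000 × 9.81) = 61.30 m.
Total head at OW-7: h = z + ψ = 236.87 + 61.30 = 298.17 m.
Total head at OW-13: h = 302.00 m (water level in the piezometer is the total head).
Head difference: h(OW-7) − h(OW-13) = 298.17 − 302.00 = -3.83 m.
Hydraulic gradient: i = |Δh| / L = 3.83 / 1281 = 0.00299.
Flow is from higher to lower head: from OW-13 toward OW-7, i.e. toward the north.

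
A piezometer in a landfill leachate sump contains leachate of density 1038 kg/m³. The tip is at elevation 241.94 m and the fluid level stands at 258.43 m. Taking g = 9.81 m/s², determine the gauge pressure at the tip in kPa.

P ≈ 168 kPa

Pressure head ψ = h − z = 258.43 − 241.94 = 16.49 m.
P = ρgψ = 1038 × 9.81 × 16.49 = 167914 Pa ≈ 168 kPa.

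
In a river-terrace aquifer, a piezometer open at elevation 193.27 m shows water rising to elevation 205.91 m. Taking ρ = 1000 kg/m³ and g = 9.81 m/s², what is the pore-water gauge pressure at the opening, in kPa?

P ≈ 124 kPa

Pressure head ψ = h − z = 205.91 − 193.27 = 12.64 m.
P = ρgψ = 1000 × 9.81 × 12.64 = 123998 Pa ≈ 124 kPa.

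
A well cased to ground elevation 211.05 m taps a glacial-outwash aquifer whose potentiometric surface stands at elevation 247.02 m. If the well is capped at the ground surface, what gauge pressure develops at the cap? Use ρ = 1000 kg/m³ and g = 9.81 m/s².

P ≈ 353 kPa

Head above the cap: Δh = 247.02 − 211.05 = 35.97 m.
P = ρgΔh = 1000 × 9.81 × 35.97 = 352866 Pa ≈ 353 kPa.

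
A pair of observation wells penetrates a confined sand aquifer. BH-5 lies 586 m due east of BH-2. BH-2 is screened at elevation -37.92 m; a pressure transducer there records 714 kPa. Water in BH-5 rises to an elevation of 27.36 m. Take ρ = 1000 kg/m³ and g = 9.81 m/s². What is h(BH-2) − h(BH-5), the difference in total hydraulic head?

Δh ≈ 7.50 m

Pressure head at BH-2: ψ = P/(ρg) = 714×1000 / (1000 × 9.81) = 72.78 m.
Total head at BH-2: h = z + ψ = -37.92 + 72.78 = 34.86 m.
Total head at BH-5: h = 27.36 m (water level in the piezometer is the total head).
Head difference: h(BH-2) − h(BH-5) = 34.86 − 27.36 = 7.50 m.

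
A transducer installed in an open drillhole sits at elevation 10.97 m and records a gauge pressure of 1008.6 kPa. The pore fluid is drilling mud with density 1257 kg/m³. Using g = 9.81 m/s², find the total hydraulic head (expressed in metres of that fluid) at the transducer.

h ≈ 92.76 m

ψ = P/(ρg) = 1008.6×1000 / (1257 × 9.81) = 81.79 m.
h = z + ψ = 10.97 + 81.79 = 92.76 m.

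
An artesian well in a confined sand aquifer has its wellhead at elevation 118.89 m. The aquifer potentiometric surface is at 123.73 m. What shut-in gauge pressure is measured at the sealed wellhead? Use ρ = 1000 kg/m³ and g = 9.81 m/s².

P ≈ 47.5 kPa

Head above the cap: Δh = 123.73 − 118.89 = 4.84 m.
P = ρgΔh = 1000 × 9.81 × 4.84 = 47480 Pa ≈ 47.5 kPa.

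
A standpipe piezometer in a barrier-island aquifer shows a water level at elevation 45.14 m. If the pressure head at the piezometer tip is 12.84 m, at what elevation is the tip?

z ≈ 32.30 m

z = h − ψ = 45.14 − 12.84 = 32.30 m.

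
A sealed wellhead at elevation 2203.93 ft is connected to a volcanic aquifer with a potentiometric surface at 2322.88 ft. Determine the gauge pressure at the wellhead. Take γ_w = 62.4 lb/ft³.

P ≈ 51.5 psi

Head above the cap: Δh = 2322.88 − 2203.93 = 118.95 ft.
P = γΔh/144 = 62.4 × 118.95 / 144 = 51.5 psi.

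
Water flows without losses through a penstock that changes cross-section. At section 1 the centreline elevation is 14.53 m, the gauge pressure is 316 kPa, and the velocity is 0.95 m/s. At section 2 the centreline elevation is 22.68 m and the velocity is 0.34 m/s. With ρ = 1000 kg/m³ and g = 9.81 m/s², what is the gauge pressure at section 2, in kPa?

P₂ ≈ 236 kPa

Pressure head at 1: ψ₁ = P₁/(ρg) = 316×1000 / (1000 × 9.81) = 32.21 m.
Velocity heads: v₁²/2g = 0.95²/19.62 = 0.046 m; v₂²/2g = 0.34²/19.62 = 0.006 m.
Total head H = z₁ + ψ₁ + v₁²/2g = 14.53 + 32.21 + 0.046 = 46.79 m.
ψ₂ = H − z₂ − v₂²/2g = 46.79 − 22.68 − 0.006 = 24.10 m.
P₂ = ρgψ₂ = 1000 × 9.81 × 24.10 ≈ 236 kPa.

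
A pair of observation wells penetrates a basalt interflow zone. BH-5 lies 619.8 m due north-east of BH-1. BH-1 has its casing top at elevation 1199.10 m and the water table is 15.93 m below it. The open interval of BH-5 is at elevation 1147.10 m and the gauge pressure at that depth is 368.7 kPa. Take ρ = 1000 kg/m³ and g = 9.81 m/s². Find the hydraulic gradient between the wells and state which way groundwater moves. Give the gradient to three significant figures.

i ≈ 0.00244; groundwater flows toward the south-west

Total head at BH-1: h = 1199.10 − 15.93 = 1183.17 m.
Pressure head at BH-5: ψ = P/(ρg) = 368.7×1000 / (1000 × 9.81) = 37.58 m.
Total head at BH-5: h = z + ψ = 1147.10 + 37.58 = 1184.68 m.
Head difference: h(BH-1) − h(BH-5) = 1183.17 − 1184.68 = -1.51 m.
Hydraulic gradient: i = |Δh| / L = 1.51 / 619.8 = 0.00244.
Flow is from higher to lower head: from BH-5 toward BH-1, i.e. toward the south-west.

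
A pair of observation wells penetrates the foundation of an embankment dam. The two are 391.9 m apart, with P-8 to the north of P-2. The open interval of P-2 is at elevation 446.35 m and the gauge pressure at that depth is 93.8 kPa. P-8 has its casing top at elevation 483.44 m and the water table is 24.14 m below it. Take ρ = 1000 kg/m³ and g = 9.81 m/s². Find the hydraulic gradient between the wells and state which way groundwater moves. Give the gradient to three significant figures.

i ≈ 0.00865; groundwater flows toward the south

Pressure head at P-2: ψ = P/(ρg) = 93.8×1000 / (1000 × 9.81) = 9.56 m.
Total head at P-2: h = z + ψ = 446.35 + 9.56 = 455.91 m.
Total head at P-8: h = 483.44 − 24.14 = 459.30 m.
Head difference: h(P-2) − h(P-8) = 455.91 − 459.30 = -3.39 m.
Hydraulic gradient: i = |Δh| / L = 3.39 / 391.9 = 0.00865.
Flow is from higher to lower head: from P-8 toward P-2, i.e. toward the south.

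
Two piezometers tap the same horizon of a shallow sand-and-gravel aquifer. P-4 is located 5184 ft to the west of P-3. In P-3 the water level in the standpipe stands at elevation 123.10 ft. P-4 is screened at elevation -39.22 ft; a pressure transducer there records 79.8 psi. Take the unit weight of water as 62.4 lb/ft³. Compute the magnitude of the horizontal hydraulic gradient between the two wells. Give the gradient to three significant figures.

i ≈ 0.00421

Total head at P-3: h = 123.10 ft (water level in the piezometer is the total head).
Pressure head at P-4: ψ = 144·P/γ = 144 × 79.8 / 62.4 = 184.15 ft.
Total head at P-4: h = z + ψ = -39.22 + 184.15 = 144.93 ft.
Head difference: h(P-3) − h(P-4) = 123.10 − 144.93 = -21.83 ft.
Hydraulic gradient: i = |Δh| / L = 21.83 / 5184 = 0.00421.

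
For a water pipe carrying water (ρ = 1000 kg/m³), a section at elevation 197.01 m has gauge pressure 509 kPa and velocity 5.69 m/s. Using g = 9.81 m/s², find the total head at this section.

h ≈ 250.55 m

Pressure head ψ = P/(ρg) = 509×1000 / (1000 × 9.81) = 51.89 m.
Velocity head = v²/(2g) = 5.69² / (2 × 9.81) = 1.650 m.
h = z + ψ + v²/(2g) = 197.01 + 51.89 + 1.650 = 250.55 m.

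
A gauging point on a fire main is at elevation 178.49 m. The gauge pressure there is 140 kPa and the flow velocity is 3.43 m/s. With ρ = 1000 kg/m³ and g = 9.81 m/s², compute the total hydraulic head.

h ≈ 193.36 m

Pressure head ψ = P/(ρg) = 140×1000 / (1000 × 9.81) = 14.27 m.
Velocity head = v²/(2g) = 3.43² / (2 × 9.81) = 0.600 m.
h = z + ψ + v²/(2g) = 178.49 + 14.27 + 0.600 = 193.36 m.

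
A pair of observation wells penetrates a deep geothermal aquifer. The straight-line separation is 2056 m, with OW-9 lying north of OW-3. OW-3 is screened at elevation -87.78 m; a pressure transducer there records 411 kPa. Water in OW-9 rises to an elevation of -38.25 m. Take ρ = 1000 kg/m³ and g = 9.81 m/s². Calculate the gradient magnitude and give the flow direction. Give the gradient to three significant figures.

i ≈ 0.00371; groundwater flows toward the south

Pressure head at OW-3: ψ = P/(ρg) = 411×1000 / (1000 × 9.81) = 41.90 m.
Total head at OW-3: h = z + ψ = -87.78 + 41.90 = -45.88 m.
Total head at OW-9: h = -38.25 m (water level in the piezometer is the total head).
Head difference: h(OW-3) − h(OW-9) = -45.88 − (-38.25) = -7.63 m.
Hydraulic gradient: i = |Δh| / L = 7.63 / 2056 = 0.00371.
Flow is from higher to lower head: from OW-9 toward OW-3, i.e. toward the south.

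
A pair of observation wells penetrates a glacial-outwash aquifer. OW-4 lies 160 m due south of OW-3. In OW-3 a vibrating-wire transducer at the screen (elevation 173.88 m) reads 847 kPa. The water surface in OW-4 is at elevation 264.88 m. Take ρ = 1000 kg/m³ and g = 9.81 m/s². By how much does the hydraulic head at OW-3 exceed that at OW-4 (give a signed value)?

Pressure head at OW-3: ψ = P/(ρg) = 847×1000 / (1000 × 9.81) = 86.34 m.
Total head at OW-3: h = z + ψ = 173.88 + 86.34 = 260.22 m.
Total head at OW-4: h = 264.88 m (water level in the piezometer is the total head).
Head difference: h(OW-3) − h(OW-4) = 260.22 − 264.88 = -4.66 m.

Δh ≈ -4.66 m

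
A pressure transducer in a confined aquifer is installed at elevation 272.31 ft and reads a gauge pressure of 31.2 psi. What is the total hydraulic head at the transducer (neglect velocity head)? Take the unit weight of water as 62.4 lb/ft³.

ψ = 144·P/γ = 144 × 31.2 / 62.4 = 72.00 ft.
h = z + ψ = 272.31 + 72.00 = 344.31 ft.

h ≈ 344.31 ft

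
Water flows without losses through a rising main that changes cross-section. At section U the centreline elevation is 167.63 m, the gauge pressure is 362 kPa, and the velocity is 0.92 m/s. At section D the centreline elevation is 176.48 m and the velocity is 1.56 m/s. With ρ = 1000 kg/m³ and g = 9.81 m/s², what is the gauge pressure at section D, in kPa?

P₂ ≈ 274 kPa

Pressure head at U: ψ₁ = P₁/(ρg) = 362×1000 / (1000 × 9.81) = 36.90 m.
Velocity heads: v₁²/2g = 0.92²/19.62 = 0.043 m; v₂²/2g = 1.56²/19.62 = 0.124 m.
Total head H = z₁ + ψ₁ + v₁²/2g = 167.63 + 36.90 + 0.043 = 204.57 m.
ψ₂ = H − z₂ − v₂²/2g = 204.57 − 176.48 − 0.124 = 27.97 m.
P₂ = ρgψ₂ = 1000 × 9.81 × 27.97 ≈ 274 kPa.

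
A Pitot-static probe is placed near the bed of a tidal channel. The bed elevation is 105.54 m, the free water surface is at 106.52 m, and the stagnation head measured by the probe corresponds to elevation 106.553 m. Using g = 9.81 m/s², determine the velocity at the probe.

v ≈ 0.805 m/s

Near the bed, under hydrostatic conditions, the piezometric head (z + ψ) equals the free-surface elevation, 106.52 m.
Velocity head = total − piezometric = 106.553 − 106.52 = 0.033 m.
v = √(2g·h_v) = √(2 × 9.81 × 0.033) = 0.805 m/s.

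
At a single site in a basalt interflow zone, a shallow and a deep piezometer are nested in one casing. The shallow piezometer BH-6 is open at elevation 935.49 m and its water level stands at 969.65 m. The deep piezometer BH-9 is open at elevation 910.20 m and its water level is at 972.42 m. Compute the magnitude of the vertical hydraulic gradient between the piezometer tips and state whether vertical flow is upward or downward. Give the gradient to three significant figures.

Total head at BH-6: h = 969.65 m (water level in the standpipe).
Total head at BH-9: h = 972.42 m.
Δh = h(BH-6) − h(BH-9) = 969.65 − 972.42 = -2.77 m.
Vertical separation Δz = 935.49 − 910.20 = 25.29 m.
|i_v| = |Δh| / Δz = 2.77 / 25.29 = 0.110.
Head is higher in the deep piezometer, so vertical flow is upward (discharge condition).

|i_v| ≈ 0.110; vertical flow is upward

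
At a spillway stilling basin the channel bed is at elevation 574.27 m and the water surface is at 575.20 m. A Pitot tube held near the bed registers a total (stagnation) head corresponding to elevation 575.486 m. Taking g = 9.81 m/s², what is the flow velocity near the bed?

Near the bed, under hydrostatic conditions, the piezometric head (z + ψ) equals the free-surface elevation, 575.20 m.
Velocity head = total − piezometric = 575.486 − 575.20 = 0.286 m.
v = √(2g·h_v) = √(2 × 9.81 × 0.286) = 2.37 m/s.

v ≈ 2.37 m/s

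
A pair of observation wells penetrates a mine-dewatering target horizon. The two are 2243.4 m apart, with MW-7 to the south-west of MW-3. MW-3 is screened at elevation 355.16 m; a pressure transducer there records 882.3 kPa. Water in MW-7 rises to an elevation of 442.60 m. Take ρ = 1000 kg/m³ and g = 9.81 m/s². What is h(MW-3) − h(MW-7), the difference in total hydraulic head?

Δh ≈ 2.50 m

Pressure head at MW-3: ψ = P/(ρg) = 882.3×1000 / (1000 × 9.81) = 89.94 m.
Total head at MW-3: h = z + ψ = 355.16 + 89.94 = 445.10 m.
Total head at MW-7: h = 442.60 m (water level in the piezometer is the total head).
Head difference: h(MW-3) − h(MW-7) = 445.10 − 442.60 = 2.50 m.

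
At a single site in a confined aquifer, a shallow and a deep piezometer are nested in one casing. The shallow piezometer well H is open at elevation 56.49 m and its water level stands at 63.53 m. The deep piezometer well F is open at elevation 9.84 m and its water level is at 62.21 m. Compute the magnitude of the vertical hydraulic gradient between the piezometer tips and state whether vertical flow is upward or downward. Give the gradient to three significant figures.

|i_v| ≈ 0.0283; vertical flow is downward

Total head at well H: h = 63.53 m (water level in the standpipe).
Total head at well F: h = 62.21 m.
Δh = h(well H) − h(well F) = 63.53 − 62.21 = 1.32 m.
Vertical separation Δz = 56.49 − 9.84 = 46.65 m.
|i_v| = |Δh| / Δz = 1.32 / 46.65 = 0.0283.
Head is higher in the shallow piezometer, so vertical flow is downward (recharge condition).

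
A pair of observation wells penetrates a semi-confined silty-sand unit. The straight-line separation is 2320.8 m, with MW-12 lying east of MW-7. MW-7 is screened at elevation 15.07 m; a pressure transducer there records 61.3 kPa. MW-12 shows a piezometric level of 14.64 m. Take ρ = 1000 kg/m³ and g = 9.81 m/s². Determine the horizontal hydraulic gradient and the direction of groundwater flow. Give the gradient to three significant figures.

i ≈ 0.00288; groundwater flows toward the east

Pressure head at MW-7: ψ = P/(ρg) = 61.3×1000 / (1000 × 9.81) = 6.25 m.
Total head at MW-7: h = z + ψ = 15.07 + 6.25 = 21.32 m.
Total head at MW-12: h = 14.64 m (water level in the piezometer is the total head).
Head difference: h(MW-7) − h(MW-12) = 21.32 − 14.64 = 6.68 m.
Hydraulic gradient: i = |Δh| / L = 6.68 / 2320.8 = 0.00288.
Flow is from higher to lower head: from MW-7 toward MW-12, i.e. toward the east.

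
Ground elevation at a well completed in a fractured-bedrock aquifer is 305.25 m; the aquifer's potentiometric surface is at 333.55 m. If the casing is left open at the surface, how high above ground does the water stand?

Water rises to the potentiometric surface, so the rise above ground = 333.55 − 305.25 = 28.30 m.

≈ 28.30 m above ground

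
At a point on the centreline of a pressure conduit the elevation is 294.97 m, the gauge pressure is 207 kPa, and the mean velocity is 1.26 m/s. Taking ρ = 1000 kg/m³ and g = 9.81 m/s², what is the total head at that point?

h ≈ 316.15 m

Pressure head ψ = P/(ρg) = 207×1000 / (1000 × 9.81) = 21.10 m.
Velocity head = v²/(2g) = 1.26² / (2 × 9.81) = 0.081 m.
h = z + ψ + v²/(2g) = 294.97 + 21.10 + 0.081 = 316.15 m.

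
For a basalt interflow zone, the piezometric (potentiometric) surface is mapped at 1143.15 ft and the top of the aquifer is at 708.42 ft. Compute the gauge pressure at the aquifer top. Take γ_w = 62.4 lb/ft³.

Pressure head at the aquifer top: ψ = h − z = 1143.15 − 708.42 = 434.73 ft.
P = γψ/144 = 62.4 × 434.73 / 144 = 188 psi.

P ≈ 188 psi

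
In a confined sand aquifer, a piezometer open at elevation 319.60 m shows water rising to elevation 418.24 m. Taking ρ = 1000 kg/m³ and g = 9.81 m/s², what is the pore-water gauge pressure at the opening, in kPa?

P ≈ 968 kPa

Pressure head ψ = h − z = 418.24 − 319.60 = 98.64 m.
P = ρgψ = 1000 × 9.81 × 98.64 = 967658 Pa ≈ 968 kPa.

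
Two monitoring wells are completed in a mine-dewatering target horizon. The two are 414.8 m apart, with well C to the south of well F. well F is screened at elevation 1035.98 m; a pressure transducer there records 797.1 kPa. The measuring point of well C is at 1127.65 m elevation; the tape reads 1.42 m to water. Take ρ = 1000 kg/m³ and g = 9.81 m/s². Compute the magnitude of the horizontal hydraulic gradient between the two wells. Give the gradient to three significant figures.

Pressure head at well F: ψ = P/(ρg) = 797.1×1000 / (1000 × 9.81) = 81.25 m.
Total head at well F: h = z + ψ = 1035.98 + 81.25 = 1117.23 m.
Total head at well C: h = 1127.65 − 1.42 = 1126.23 m.
Head difference: h(well F) − h(well C) = 1117.23 − 1126.23 = -9.00 m.
Hydraulic gradient: i = |Δh| / L = 9.00 / 414.8 = 0.0217.

i ≈ 0.0217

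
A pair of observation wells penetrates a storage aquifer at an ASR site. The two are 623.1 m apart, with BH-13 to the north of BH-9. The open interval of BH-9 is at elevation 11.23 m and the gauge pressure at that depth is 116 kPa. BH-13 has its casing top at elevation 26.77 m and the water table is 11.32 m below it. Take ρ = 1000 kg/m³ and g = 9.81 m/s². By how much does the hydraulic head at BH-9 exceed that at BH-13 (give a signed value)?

Pressure head at BH-9: ψ = P/(ρg) = 116×1000 / (1000 × 9.81) = 11.82 m.
Total head at BH-9: h = z + ψ = 11.23 + 11.82 = 23.05 m.
Total head at BH-13: h = 26.77 − 11.32 = 15.45 m.
Head difference: h(BH-9) − h(BH-13) = 23.05 − 15.45 = 7.60 m.

Δh ≈ 7.60 m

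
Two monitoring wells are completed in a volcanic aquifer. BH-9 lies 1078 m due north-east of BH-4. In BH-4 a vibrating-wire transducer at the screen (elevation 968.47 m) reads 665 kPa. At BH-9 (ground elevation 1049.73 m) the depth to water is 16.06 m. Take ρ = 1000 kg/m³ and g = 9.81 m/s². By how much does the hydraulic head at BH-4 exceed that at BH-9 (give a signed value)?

Pressure head at BH-4: ψ = P/(ρg) = 665×1000 / (1000 × 9.81) = 67.79 m.
Total head at BH-4: h = z + ψ = 968.47 + 67.79 = 1036.26 m.
Total head at BH-9: h = 1049.73 − 16.06 = 1033.67 m.
Head difference: h(BH-4) − h(BH-9) = 1036.26 − 1033.67 = 2.59 m.

Δh ≈ 2.59 m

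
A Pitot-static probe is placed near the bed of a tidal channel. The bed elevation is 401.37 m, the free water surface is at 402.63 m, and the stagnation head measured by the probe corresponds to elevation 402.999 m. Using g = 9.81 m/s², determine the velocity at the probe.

v ≈ 2.69 m/s

Near the bed, under hydrostatic conditions, the piezometric head (z + ψ) equals the free-surface elevation, 402.63 m.
Velocity head = total − piezometric = 402.999 − 402.63 = 0.369 m.
v = √(2g·h_v) = √(2 × 9.81 × 0.369) = 2.69 m/s.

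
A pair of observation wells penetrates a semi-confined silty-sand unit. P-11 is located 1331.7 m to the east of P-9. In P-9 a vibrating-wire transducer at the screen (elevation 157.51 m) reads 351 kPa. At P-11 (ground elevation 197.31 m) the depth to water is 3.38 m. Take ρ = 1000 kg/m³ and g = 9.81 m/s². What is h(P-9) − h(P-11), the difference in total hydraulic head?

Pressure head at P-9: ψ = P/(ρg) = 351×1000 / (1000 × 9.81) = 35.78 m.
Total head at P-9: h = z + ψ = 157.51 + 35.78 = 193.29 m.
Total head at P-11: h = 197.31 − 3.38 = 193.93 m.
Head difference: h(P-9) − h(P-11) = 193.29 − 193.93 = -0.64 m.

Δh ≈ -0.64 m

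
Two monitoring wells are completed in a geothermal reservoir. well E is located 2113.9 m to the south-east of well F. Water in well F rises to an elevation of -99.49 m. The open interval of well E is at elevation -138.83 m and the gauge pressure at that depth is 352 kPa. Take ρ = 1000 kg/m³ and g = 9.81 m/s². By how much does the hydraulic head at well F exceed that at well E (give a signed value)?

Total head at well F: h = -99.49 m (water level in the piezometer is the total head).
Pressure head at well E: ψ = P/(ρg) = 352×1000 / (1000 × 9.81) = 35.88 m.
Total head at well E: h = z + ψ = -138.83 + 35.88 = -102.95 m.
Head difference: h(well F) − h(well E) = -99.49 − (-102.95) = 3.46 m.

Δh ≈ 3.46 m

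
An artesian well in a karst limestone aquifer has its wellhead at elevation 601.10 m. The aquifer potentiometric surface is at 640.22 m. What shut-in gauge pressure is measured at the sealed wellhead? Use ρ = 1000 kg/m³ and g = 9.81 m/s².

Head above the cap: Δh = 640.22 − 601.10 = 39.12 m.
P = ρgΔh = 1000 × 9.81 × 39.12 = 383767 Pa ≈ 384 kPa.

P ≈ 384 kPa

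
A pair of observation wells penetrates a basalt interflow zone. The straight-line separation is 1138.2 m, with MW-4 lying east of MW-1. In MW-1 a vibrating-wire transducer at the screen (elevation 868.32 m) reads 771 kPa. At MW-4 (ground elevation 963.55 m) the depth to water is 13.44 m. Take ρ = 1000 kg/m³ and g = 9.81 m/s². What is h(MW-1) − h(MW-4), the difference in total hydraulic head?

Pressure head at MW-1: ψ = P/(ρg) = 771×1000 / (1000 × 9.81) = 78.59 m.
Total head at MW-1: h = z + ψ = 868.32 + 78.59 = 946.91 m.
Total head at MW-4: h = 963.55 − 13.44 = 950.11 m.
Head difference: h(MW-1) − h(MW-4) = 946.91 − 950.11 = -3.20 m.

Δh ≈ -3.20 m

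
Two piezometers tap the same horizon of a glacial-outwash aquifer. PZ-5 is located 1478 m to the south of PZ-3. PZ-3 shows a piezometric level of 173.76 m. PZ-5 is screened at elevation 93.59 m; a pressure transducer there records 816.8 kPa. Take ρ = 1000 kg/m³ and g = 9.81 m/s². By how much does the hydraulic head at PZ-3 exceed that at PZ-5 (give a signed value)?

Δh ≈ -3.09 m

Total head at PZ-3: h = 173.76 m (water level in the piezometer is the total head).
Pressure head at PZ-5: ψ = P/(ρg) = 816.8×1000 / (1000 × 9.81) = 83.26 m.
Total head at PZ-5: h = z + ψ = 93.59 + 83.26 = 176.85 m.
Head difference: h(PZ-3) − h(PZ-5) = 173.76 − 176.85 = -3.09 m.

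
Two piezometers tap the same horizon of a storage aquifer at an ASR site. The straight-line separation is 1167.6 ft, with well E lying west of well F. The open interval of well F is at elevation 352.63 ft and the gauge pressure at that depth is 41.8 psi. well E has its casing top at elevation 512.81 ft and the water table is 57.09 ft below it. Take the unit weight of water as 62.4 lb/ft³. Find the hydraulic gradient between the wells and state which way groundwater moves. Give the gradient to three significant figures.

Pressure head at well F: ψ = 144·P/γ = 144 × 41.8 / 62.4 = 96.46 ft.
Total head at well F: h = z + ψ = 352.63 + 96.46 = 449.09 ft.
Total head at well E: h = 512.81 − 57.09 = 455.72 ft.
Head difference: h(well F) − h(well E) = 449.09 − 455.72 = -6.63 ft.
Hydraulic gradient: i = |Δh| / L = 6.63 / 1167.6 = 0.00568.
Flow is from higher to lower head: from well E toward well F, i.e. toward the east.

i ≈ 0.00568; groundwater flows toward the east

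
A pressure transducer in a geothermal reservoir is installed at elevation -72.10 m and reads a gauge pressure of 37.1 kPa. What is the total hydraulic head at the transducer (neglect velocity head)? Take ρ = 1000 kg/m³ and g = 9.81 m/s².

h ≈ -68.32 m

ψ = P/(ρg) = 37.1×1000 / (1000 × 9.81) = 3.78 m.
h = z + ψ = -72.10 + 3.78 = -68.32 m.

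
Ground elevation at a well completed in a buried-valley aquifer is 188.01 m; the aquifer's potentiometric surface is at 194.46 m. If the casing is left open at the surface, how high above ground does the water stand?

≈ 6.45 m above ground

Water rises to the potentiometric surface, so the rise above ground = 194.46 − 188.01 = 6.45 m.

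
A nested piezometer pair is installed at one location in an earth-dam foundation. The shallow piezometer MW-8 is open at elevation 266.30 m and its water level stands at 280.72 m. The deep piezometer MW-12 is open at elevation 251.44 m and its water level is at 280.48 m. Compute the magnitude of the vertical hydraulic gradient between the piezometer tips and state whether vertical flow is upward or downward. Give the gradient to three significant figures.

|i_v| ≈ 0.0162; vertical flow is downward

Total head at MW-8: h = 280.72 m (water level in the standpipe).
Total head at MW-12: h = 280.48 m.
Δh = h(MW-8) − h(MW-12) = 280.72 − 280.48 = 0.24 m.
Vertical separation Δz = 266.30 − 251.44 = 14.86 m.
|i_v| = |Δh| / Δz = 0.24 / 14.86 = 0.0162.
Head is higher in the shallow piezometer, so vertical flow is downward (recharge condition).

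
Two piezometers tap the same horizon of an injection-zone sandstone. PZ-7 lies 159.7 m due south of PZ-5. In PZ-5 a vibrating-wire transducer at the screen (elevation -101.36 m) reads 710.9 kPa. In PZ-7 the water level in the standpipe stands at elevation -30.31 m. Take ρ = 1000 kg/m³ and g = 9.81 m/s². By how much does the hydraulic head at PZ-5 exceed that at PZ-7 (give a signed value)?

Δh ≈ 1.42 m

Pressure head at PZ-5: ψ = P/(ρg) = 710.9×1000 / (1000 × 9.81) = 72.47 m.
Total head at PZ-5: h = z + ψ = -101.36 + 72.47 = -28.89 m.
Total head at PZ-7: h = -30.31 m (water level in the piezometer is the total head).
Head difference: h(PZ-5) − h(PZ-7) = -28.89 − (-30.31) = 1.42 m.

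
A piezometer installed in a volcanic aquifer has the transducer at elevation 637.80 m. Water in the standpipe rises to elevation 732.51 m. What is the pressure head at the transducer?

ψ ≈ 94.71 m

Total head h = 732.51 m (the water-surface elevation in the piezometer).
Pressure head ψ = h − z = 732.51 − 637.80 = 94.71 m.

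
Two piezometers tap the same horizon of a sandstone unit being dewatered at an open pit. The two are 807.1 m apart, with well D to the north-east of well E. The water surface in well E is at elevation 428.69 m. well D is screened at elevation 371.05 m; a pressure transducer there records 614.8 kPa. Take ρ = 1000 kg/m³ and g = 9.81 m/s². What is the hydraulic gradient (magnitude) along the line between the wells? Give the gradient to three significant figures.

Total head at well E: h = 428.69 m (water level in the piezometer is the total head).
Pressure head at well D: ψ = P/(ρg) = 614.8×1000 / (1000 × 9.81) = 62.67 m.
Total head at well D: h = z + ψ = 371.05 + 62.67 = 433.72 m.
Head difference: h(well E) − h(well D) = 428.69 − 433.72 = -5.03 m.
Hydraulic gradient: i = |Δh| / L = 5.03 / 807.1 = 0.00623.

i ≈ 0.00623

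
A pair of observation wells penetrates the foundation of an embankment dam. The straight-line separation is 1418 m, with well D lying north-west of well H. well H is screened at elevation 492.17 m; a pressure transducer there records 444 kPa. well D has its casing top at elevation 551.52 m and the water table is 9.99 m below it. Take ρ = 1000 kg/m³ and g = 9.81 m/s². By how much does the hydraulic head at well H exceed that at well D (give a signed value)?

Pressure head at well H: ψ = P/(ρg) = 444×1000 / (1000 × 9.81) = 45.26 m.
Total head at well H: h = z + ψ = 492.17 + 45.26 = 537.43 m.
Total head at well D: h = 551.52 − 9.99 = 541.53 m.
Head difference: h(well H) − h(well D) = 537.43 − 541.53 = -4.10 m.

Δh ≈ -4.10 m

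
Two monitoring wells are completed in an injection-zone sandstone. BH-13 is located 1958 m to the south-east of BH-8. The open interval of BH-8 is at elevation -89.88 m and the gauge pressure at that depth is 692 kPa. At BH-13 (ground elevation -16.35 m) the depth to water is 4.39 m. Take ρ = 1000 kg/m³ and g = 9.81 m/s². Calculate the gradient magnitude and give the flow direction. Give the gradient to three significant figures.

Pressure head at BH-8: ψ = P/(ρg) = 692×1000 / (1000 × 9.81) = 70.54 m.
Total head at BH-8: h = z + ψ = -89.88 + 70.54 = -19.34 m.
Total head at BH-13: h = -16.35 − 4.39 = -20.74 m.
Head difference: h(BH-8) − h(BH-13) = -19.34 − (-20.74) = 1.40 m.
Hydraulic gradient: i = |Δh| / L = 1.40 / 1958 = 0.000715.
Flow is from higher to lower head: from BH-8 toward BH-13, i.e. toward the south-east.

i ≈ 0.000715; groundwater flows toward the south-east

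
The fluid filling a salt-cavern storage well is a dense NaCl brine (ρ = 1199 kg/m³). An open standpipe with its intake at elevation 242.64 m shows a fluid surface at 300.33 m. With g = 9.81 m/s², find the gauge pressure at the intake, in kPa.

Pressure head ψ = h − z = 300.33 − 242.64 = 57.69 m.
P = ρgψ = 1199 × 9.81 × 57.69 = 678561 Pa ≈ 679 kPa.

P ≈ 679 kPa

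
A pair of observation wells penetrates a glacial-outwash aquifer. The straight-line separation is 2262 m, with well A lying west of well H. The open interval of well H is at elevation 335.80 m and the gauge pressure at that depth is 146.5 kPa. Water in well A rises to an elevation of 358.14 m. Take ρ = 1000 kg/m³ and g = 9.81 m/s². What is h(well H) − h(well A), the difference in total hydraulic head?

Δh ≈ -7.41 m

Pressure head at well H: ψ = P/(ρg) = 146.5×1000 / (1000 × 9.81) = 14.93 m.
Total head at well H: h = z + ψ = 335.80 + 14.93 = 350.73 m.
Total head at well A: h = 358.14 m (water level in the piezometer is the total head).
Head difference: h(well H) − h(well A) = 350.73 − 358.14 = -7.41 m.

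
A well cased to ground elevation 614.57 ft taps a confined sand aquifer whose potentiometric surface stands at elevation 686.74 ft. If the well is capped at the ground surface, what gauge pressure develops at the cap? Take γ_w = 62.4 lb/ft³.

P ≈ 31.3 psi

Head above the cap: Δh = 686.74 − 614.57 = 72.17 ft.
P = γΔh/144 = 62.4 × 72.17 / 144 = 31.3 psi.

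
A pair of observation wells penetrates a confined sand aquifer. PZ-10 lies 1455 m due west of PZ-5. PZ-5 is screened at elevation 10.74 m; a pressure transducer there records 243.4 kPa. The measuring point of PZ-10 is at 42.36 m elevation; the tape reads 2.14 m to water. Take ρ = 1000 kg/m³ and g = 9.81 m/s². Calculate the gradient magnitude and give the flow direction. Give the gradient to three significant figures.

i ≈ 0.00321; groundwater flows toward the east

Pressure head at PZ-5: ψ = P/(ρg) = 243.4×1000 / (1000 × 9.81) = 24.81 m.
Total head at PZ-5: h = z + ψ = 10.74 + 24.81 = 35.55 m.
Total head at PZ-10: h = 42.36 − 2.14 = 40.22 m.
Head difference: h(PZ-5) − h(PZ-10) = 35.55 − 40.22 = -4.67 m.
Hydraulic gradient: i = |Δh| / L = 4.67 / 1455 = 0.00321.
Flow is from higher to lower head: from PZ-10 toward PZ-5, i.e. toward the east.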